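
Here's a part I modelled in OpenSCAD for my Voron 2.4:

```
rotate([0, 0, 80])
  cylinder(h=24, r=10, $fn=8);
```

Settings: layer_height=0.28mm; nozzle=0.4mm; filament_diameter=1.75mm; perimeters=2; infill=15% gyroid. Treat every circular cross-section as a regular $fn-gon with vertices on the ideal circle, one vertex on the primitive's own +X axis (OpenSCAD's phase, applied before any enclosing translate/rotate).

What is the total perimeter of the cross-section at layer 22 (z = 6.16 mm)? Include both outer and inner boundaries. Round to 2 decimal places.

At z = 6.16 mm: the r=10 cylinder gives a regular 8-gon of circumradius 10 (constant along its height) (perimeter = 2·8·10.000·sin(180°/8) = 61.23 mm); (rotated 80° about Z; rotation is an isometry so areas/perimeters/island counts are preserved). Overall, the cross-section is a single solid region. Total boundary length (outer) = 61.23 mm.

61.23 mm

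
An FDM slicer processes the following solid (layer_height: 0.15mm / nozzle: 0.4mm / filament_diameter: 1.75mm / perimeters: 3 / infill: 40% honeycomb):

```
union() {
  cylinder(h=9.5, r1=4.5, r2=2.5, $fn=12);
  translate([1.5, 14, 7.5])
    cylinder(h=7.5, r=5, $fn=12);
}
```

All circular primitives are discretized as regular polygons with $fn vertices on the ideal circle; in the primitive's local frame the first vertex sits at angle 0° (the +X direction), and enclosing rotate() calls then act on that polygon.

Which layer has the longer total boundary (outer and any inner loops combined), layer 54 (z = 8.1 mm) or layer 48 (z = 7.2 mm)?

layer 54 (z = 8.1 mm)

Layer 54 (z = 8.1): the cone contributes a regular 12-gon of circumradius 2.795 (interpolated between r1=4.5 and r2=2.5 at t=0.853) (perimeter = 2·12·2.795·sin(180°/12) = 17.36 mm); the cylinder at (1.5, 14): section is a regular 12-gon, circumradius r=5 (perimeter = 2·12·5.000·sin(180°/12) = 31.06 mm); Combining (union): the 2 present regions are separate (no shared area or edge), so areas and boundary lengths simply add and each stays a separate island — boundary = 48.42 mm. So its perimeter = 48.42 mm. Layer 48 (z = 7.2): the cone (r1=4.5→r2=2.5) has section circumradius 2.984 here — a regular 12-gon (perimeter = 2·12·2.984·sin(180°/12) = 18.54 mm); the cylinder at (1.5, 14) is not intersected at this z (z outside [7.5, 15]); Merging all regions: only the cone is present, so the union is just that shape — boundary = 18.54 mm. So its perimeter = 18.54 mm. Layer 54 is larger (48.42 vs 18.54 mm).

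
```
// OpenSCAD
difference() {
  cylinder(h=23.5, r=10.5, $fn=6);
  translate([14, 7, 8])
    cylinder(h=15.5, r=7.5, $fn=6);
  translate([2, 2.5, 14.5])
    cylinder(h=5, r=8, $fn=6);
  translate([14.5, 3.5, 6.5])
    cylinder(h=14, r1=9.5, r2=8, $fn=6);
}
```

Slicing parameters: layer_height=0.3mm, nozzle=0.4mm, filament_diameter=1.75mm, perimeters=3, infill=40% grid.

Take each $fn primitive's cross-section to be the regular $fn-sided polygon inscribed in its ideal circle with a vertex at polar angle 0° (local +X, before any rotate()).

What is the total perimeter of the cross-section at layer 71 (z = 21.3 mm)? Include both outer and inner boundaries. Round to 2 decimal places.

63.00 mm

At z = 21.3 mm: the r=10.5 cylinder gives a regular 6-gon of circumradius 10.5 (constant along its height) (perimeter = 2·6·10.500·sin(180°/6) = 63.00 mm); the r=7.5 cylinder at (14, 7) gives a regular 6-gon of circumradius 7.5 (constant along its height) (perimeter = 2·6·7.500·sin(180°/6) = 45.00 mm); the cylinder at (2, 2.5) is absent (z outside [14.5, 19.5]); the cone at (14.5, 3.5) does not reach this height (z outside [6.5, 20.5]); Taking the first minus the rest: starting from the r=10.5 cylinder, the r=7.5 cylinder at (14, 7) misses the remaining region (no effect) — boundary = 63.00 mm. Overall, the cross-section is a single solid region. Total boundary length (outer) = 63.00 mm.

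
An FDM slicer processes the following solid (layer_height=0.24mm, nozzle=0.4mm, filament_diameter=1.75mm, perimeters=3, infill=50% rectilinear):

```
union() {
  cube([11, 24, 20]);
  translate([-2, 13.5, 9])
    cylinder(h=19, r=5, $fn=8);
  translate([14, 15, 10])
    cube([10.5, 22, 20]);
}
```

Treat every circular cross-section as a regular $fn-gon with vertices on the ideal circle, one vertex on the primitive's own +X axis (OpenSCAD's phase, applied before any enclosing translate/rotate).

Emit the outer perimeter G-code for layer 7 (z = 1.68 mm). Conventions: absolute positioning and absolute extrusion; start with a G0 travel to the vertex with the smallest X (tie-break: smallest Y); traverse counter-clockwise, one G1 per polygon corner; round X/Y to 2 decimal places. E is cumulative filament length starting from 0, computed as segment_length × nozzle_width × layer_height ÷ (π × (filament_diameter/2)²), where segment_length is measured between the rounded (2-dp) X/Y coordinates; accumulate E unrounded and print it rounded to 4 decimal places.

G0 X0.00 Y0.00 Z1.68
G1 X11.00 Y0.00 E0.4390
G1 X11.00 Y24.00 E1.3969
G1 X0.00 Y24.00 E1.8360
G1 X0.00 Y0.00 E2.7939

At z = 1.68 mm: the cube (footprint 11×24) is included at this height; the cylinder at (-2, 13.5) is absent (z outside [9, 28]); the cube at (14, 15) is not intersected at this z (z outside [10, 30]); Combining (union): only the 11×24 cube is present, so the union is just that shape — 1 connected region. The outline is a single polygon with 4 vertices. Extrusion per mm of travel: 0.4 × 0.24 / (π × 0.875²) = 0.039912. Accumulating E over each segment gives final E = 2.7939.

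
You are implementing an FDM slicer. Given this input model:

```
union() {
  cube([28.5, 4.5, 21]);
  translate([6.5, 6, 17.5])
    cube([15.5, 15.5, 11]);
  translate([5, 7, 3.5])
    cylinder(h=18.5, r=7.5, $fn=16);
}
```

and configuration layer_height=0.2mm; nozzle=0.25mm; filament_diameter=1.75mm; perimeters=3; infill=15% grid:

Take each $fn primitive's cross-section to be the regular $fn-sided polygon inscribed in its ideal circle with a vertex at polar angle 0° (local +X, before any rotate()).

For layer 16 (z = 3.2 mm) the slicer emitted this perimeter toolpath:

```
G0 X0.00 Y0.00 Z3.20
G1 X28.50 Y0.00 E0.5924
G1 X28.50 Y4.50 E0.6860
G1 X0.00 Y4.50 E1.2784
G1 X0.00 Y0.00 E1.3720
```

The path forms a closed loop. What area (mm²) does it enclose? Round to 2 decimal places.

Apply the shoelace formula to the sequence of (X, Y) vertices; enclosed area = 128.25 mm².

128.25 mm²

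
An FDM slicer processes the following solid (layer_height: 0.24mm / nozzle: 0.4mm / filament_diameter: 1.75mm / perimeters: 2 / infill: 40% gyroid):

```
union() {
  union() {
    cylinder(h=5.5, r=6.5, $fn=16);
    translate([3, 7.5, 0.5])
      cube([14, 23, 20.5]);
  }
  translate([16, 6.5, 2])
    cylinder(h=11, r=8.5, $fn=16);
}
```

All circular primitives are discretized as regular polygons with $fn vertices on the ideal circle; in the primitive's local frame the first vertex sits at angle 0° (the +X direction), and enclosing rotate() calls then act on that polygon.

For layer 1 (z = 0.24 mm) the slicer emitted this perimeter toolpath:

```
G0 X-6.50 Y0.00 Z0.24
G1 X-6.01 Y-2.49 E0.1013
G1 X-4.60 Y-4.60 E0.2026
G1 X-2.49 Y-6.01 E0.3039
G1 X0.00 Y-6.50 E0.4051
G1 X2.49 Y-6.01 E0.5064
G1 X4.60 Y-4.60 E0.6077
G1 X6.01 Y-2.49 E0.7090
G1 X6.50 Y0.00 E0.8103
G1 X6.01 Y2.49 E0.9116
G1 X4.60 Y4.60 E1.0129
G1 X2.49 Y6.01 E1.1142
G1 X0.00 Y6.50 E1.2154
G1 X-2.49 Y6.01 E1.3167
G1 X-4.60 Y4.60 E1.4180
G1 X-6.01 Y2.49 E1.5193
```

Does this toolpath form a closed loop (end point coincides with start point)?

no

Start point (G0): (-6.50, 0.00). End point (last G1): the path does not return to the start — open.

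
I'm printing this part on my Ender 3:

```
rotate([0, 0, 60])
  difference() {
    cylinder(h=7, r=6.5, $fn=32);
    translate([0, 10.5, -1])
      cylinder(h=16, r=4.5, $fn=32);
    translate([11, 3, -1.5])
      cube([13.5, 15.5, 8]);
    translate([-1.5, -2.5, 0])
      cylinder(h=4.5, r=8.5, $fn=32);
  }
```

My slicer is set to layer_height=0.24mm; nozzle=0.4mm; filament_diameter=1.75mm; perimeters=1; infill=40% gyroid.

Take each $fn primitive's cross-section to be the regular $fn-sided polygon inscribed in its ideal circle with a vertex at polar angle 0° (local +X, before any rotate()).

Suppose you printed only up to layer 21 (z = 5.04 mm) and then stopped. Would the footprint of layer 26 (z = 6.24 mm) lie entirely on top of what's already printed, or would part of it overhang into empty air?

Compare the two slices. At z = 5.04: the r=6.5 cylinder gives a regular 32-gon of circumradius 6.5 (constant along its height) (area = (32/2)·6.500²·sin(360°/32) = 131.88 mm²); the cylinder at (0, 10.5): section is a regular 32-gon, circumradius r=4.5 (area = (32/2)·4.500²·sin(360°/32) = 63.21 mm²); the cube at (11, 3) (footprint 13.5×15.5) is included at this height (area 209.25 mm²); the cylinder at (-1.5, -2.5) does not reach this height (z outside [0, 4.5]); After the difference (first − rest): starting from the r=6.5 cylinder (131.88 mm²), the r=4.5 cylinder at (0, 10.5) partially overlaps it — only the 0.97 mm² overlap (of its 63.21 mm²) is removed, clipping the outline; the 13.5×15.5 cube at (11, 3) misses the remaining region (no effect) — area = 130.91 mm²; (rotated 60° about Z; rotation is an isometry so areas/perimeters/island counts are preserved). At z = 6.24: the r=6.5 cylinder contributes a regular 32-gon of circumradius 6.5 (area = (32/2)·6.500²·sin(360°/32) = 131.88 mm²); the r=4.5 cylinder at (0, 10.5) gives a regular 32-gon of circumradius 4.5 (constant along its height) (area = (32/2)·4.500²·sin(360°/32) = 63.21 mm²); the cube at (11, 3) is present — its section is the full 13.5×15.5 rectangle (area 209.25 mm²); the cylinder at (-1.5, -2.5) is absent (z outside [0, 4.5]); Subtracting the remaining from the first: starting from the r=6.5 cylinder (131.88 mm²), the r=4.5 cylinder at (0, 10.5) partially overlaps it — only the 0.97 mm² overlap (of its 63.21 mm²) is removed, clipping the outline; the 13.5×15.5 cube at (11, 3) misses the remaining region (no effect) — area = 130.91 mm²; (rotated 60° about Z; rotation is an isometry so areas/perimeters/island counts are preserved). Checking containment: the cross-section at z = 6.24 is a subset of the cross-section at z = 5.04.

entirely on top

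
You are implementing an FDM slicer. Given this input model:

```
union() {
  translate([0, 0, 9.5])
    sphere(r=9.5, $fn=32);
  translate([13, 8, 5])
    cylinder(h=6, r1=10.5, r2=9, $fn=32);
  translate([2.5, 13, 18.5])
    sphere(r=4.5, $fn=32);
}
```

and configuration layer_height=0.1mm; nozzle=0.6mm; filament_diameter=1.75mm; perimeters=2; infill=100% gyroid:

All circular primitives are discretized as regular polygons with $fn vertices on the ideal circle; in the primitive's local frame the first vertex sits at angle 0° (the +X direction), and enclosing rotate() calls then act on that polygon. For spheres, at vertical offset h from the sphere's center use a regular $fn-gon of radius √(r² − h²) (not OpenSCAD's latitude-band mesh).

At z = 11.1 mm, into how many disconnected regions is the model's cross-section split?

At z = 11.1 mm: the r=9.5 sphere contributes a regular 32-gon of circumradius √(9.5²−1.6²) = 9.364; the cone at (13, 8) is not intersected at this z (z outside [5, 11]); the sphere at (2.5, 13) is not intersected at this z (|z−center|=7.400 > r=4.5); Combining (union): only the r=9.5 sphere is present, so the union is just that shape — 1 connected region. The result has 1 disconnected region.

1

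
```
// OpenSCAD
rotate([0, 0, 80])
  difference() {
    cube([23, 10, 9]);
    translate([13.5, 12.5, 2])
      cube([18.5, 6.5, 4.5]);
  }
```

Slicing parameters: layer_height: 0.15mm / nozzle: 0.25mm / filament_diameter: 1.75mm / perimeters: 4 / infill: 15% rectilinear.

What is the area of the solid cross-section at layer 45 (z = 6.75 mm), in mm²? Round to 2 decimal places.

At z = 6.75 mm: the cube is present — its section is the full 23×10 rectangle (area 230.00 mm²); the cube at (13.5, 12.5) does not reach this height (z outside [2, 6.5]); Subtracting the remaining from the first: none of the subtracted shapes is present at this height, so the 23×10 cube is unchanged — area = 230.00 mm²; (whole slice rotated 80° about Z — lengths, areas and connectivity unchanged). Overall, the cross-section is a single solid region. Net area = 230.00 mm².

230.00 mm²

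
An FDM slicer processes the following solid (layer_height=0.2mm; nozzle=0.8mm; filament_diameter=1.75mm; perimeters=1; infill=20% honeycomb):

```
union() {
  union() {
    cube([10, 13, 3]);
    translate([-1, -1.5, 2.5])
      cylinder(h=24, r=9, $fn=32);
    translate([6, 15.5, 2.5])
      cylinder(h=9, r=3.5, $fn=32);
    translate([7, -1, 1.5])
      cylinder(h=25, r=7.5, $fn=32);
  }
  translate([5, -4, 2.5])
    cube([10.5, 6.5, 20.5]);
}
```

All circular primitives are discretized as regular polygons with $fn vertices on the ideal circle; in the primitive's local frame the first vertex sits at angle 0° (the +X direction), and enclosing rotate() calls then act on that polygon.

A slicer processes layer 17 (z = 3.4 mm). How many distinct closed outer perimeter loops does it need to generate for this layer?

At z = 3.4 mm: the cube does not reach this height (z outside [0, 3]); the r=9 cylinder at (-1, -1.5) gives a regular 32-gon of circumradius 9 (constant along its height); the r=3.5 cylinder at (6, 15.5) contributes a regular 32-gon of circumradius 3.5; the r=7.5 cylinder at (7, -1) contributes a regular 32-gon of circumradius 7.5; Combining (union): the regions partially overlap (shared area 85.22 mm²), so overlapping operands fuse into one piece — 2 connected regions; the cube at (5, -4) is present — its section is the full 10.5×6.5 rectangle; Merging all regions: the regions partially overlap (shared area 59.99 mm²), so overlapping operands fuse into one piece — 2 connected regions. The result has 2 disconnected regions.

2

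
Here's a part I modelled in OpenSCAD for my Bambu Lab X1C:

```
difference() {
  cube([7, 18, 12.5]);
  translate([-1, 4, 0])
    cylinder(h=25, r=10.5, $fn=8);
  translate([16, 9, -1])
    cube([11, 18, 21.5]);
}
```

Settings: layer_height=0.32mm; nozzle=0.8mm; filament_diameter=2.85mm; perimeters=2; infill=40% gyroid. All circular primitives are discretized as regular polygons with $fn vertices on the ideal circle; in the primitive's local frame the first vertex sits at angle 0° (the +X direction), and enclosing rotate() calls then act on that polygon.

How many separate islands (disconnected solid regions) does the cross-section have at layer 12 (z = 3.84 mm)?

At z = 3.84 mm: the 7×18 cube contributes its full rectangle; the r=10.5 cylinder at (-1, 4) gives a regular 8-gon of circumradius 10.5 (constant along its height); the cube at (16, 9) (footprint 11×18) is included at this height; Taking the first minus the rest: starting from the 7×18 cube, the r=10.5 cylinder at (-1, 4) partially overlaps it — only the 88.12 mm² overlap (of its 311.83 mm²) is removed, clipping the outline; the 11×18 cube at (16, 9) misses the remaining region (no effect) — 1 connected region. Overall, the cross-section is a single solid region. Island count = 1.

1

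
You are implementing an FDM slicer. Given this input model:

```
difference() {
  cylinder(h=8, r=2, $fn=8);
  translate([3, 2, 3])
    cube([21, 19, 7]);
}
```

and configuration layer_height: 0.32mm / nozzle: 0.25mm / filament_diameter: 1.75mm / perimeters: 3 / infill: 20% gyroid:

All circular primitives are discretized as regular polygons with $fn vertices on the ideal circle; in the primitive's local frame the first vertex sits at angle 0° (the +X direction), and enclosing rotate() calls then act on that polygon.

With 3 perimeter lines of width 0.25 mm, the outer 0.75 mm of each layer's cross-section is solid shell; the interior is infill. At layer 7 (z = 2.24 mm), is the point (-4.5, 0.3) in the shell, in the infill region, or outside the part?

At z = 2.24 mm: the r=2 cylinder gives a regular 8-gon of circumradius 2 (constant along its height); the cube at (3, 2) does not reach this height (z outside [3, 10]); Taking the first minus the rest: none of the subtracted shapes is present at this height, so the r=2 cylinder is unchanged — 1 connected region. Overall, the cross-section is a single solid region. The nearest boundary edge runs (-1.41, 1.41)→(-2.00, 0.00); distance from the point to it = 2.52 mm. The point is not inside any of the regions above, so it lies outside the cross-section (2.52 mm from the nearest boundary).

outside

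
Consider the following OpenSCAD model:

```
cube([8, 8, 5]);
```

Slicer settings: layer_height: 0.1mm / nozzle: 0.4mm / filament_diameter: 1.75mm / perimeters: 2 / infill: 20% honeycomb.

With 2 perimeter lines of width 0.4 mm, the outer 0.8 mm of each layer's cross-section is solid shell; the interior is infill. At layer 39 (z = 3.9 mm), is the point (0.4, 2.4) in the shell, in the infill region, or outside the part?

At z = 3.9 mm: the cube is present — its section is the full 8×8 rectangle. Overall, the cross-section is a single solid region. The nearest boundary edge runs (0.00, 8.00)→(0.00, 0.00); distance from the point to it = 0.40 mm. The point is inside the cross-section, 0.40 mm from the nearest boundary — within the 0.8 mm shell band (2 × 0.4).

shell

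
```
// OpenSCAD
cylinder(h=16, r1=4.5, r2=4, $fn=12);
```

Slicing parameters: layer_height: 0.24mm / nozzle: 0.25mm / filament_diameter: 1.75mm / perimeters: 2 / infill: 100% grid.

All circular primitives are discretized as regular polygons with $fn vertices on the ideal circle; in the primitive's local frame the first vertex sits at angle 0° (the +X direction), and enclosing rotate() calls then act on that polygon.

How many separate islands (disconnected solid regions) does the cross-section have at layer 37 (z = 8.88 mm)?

At z = 8.88 mm: the cone contributes a regular 12-gon of circumradius 4.223 (interpolated between r1=4.5 and r2=4 at t=0.555). Overall, the cross-section is a single solid region. Island count = 1.

1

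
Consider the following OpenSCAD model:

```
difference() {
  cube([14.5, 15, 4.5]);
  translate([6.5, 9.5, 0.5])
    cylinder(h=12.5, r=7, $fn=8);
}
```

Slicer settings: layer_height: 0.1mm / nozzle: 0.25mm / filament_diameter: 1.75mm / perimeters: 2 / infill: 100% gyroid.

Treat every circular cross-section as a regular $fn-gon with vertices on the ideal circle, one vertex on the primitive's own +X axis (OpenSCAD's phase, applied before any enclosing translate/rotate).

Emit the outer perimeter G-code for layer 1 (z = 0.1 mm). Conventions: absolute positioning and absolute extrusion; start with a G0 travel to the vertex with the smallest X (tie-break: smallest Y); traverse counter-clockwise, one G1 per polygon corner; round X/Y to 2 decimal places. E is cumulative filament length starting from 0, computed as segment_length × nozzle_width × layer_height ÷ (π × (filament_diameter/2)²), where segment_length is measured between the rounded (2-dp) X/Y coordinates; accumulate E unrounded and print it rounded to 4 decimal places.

G0 X0.00 Y0.00 Z0.10
G1 X14.50 Y0.00 E0.1507
G1 X14.50 Y15.00 E0.3066
G1 X0.00 Y15.00 E0.4573
G1 X0.00 Y0.00 E0.6132

At z = 0.1 mm: the cube (footprint 14.5×15) is included at this height; the cylinder at (6.5, 9.5) is absent (z outside [0.5, 13]); After the difference (first − rest): none of the subtracted shapes is present at this height, so the 14.5×15 cube is unchanged — 1 connected region. The outline is a single polygon with 4 vertices. Extrusion per mm of travel: 0.25 × 0.1 / (π × 0.875²) = 0.010394. Accumulating E over each segment gives final E = 0.6132.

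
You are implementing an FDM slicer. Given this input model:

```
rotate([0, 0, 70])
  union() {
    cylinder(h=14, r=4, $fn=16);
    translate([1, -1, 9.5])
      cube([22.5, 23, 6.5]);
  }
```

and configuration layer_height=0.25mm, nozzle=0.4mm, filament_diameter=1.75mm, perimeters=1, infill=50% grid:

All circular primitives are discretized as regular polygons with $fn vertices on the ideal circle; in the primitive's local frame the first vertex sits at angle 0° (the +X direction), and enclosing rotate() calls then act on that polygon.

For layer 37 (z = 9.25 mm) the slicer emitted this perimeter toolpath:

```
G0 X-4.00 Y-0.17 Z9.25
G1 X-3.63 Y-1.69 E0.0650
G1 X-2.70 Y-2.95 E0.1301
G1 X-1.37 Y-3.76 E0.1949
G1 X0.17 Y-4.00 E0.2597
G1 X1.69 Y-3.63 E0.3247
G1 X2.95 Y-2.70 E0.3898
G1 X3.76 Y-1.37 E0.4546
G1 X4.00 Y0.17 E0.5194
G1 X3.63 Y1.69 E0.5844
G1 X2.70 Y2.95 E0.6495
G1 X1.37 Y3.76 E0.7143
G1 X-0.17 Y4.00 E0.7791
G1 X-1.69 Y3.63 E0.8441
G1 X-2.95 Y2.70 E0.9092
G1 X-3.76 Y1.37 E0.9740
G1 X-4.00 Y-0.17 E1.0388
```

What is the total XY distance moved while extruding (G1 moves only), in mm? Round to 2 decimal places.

Sum the Euclidean lengths of each G1 segment: total = 24.99 mm.

24.99 mm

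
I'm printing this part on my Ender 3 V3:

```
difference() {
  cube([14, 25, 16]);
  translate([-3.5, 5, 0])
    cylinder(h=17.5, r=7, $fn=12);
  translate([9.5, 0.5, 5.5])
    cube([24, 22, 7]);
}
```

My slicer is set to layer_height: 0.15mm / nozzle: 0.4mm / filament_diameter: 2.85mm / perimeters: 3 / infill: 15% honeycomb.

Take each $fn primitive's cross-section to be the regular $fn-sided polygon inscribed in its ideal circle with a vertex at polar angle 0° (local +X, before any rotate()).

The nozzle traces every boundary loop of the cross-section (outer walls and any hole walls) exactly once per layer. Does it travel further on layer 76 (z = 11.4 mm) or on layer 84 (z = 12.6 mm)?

Layer 76 (z = 11.4): the cube (footprint 14×25) is included at this height (perimeter 78.00 mm); the r=7 cylinder at (-3.5, 5) gives a regular 12-gon of circumradius 7 (constant along its height) (perimeter = 2·12·7.000·sin(180°/12) = 43.48 mm); the cube at (9.5, 0.5) (footprint 24×22) is included at this height (perimeter 92.00 mm); Taking the first minus the rest: starting from the 14×25 cube, the r=7 cylinder at (-3.5, 5) partially overlaps it — only the 27.22 mm² overlap (of its 147.00 mm²) is removed, clipping the outline; the 24×22 cube at (9.5, 0.5) partially overlaps it — only the 99.00 mm² overlap (of its 528.00 mm²) is removed, clipping the outline — boundary = 87.87 mm. So its perimeter = 87.87 mm. Layer 84 (z = 12.6): the 14×25 cube contributes its full rectangle (perimeter 78.00 mm); the r=7 cylinder at (-3.5, 5) contributes a regular 12-gon of circumradius 7 (perimeter = 2·12·7.000·sin(180°/12) = 43.48 mm); the cube at (9.5, 0.5) does not reach this height (z outside [5.5, 12.5]); After the difference (first − rest): starting from the 14×25 cube, the r=7 cylinder at (-3.5, 5) partially overlaps it — only the 27.22 mm² overlap (of its 147.00 mm²) is removed, clipping the outline — boundary = 78.87 mm. So its perimeter = 78.87 mm. Layer 76 is larger (87.87 vs 78.87 mm).

layer 76 (z = 11.4 mm)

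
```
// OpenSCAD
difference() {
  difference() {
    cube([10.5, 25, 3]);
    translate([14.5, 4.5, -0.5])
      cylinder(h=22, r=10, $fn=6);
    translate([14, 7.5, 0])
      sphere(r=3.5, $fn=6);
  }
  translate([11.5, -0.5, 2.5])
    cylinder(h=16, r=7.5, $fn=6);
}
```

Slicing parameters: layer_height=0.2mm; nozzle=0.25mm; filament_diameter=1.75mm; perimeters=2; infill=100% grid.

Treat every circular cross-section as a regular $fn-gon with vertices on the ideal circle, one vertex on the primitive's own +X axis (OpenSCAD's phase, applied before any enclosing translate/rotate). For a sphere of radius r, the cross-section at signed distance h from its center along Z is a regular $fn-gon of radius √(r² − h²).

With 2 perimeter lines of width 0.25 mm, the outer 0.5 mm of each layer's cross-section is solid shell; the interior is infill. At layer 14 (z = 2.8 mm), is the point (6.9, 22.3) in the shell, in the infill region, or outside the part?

infill

At z = 2.8 mm: the 10.5×25 cube contributes its full rectangle; the cylinder at (14.5, 4.5): section is a regular 6-gon, circumradius r=10; the r=3.5 sphere at (14, 7.5) slices to a regular 6-gon of circumradius 2.100 (√(r²−h²) with h=2.8 from center); After the difference (first − rest): starting from the 10.5×25 cube, the r=10 cylinder at (14.5, 4.5) partially overlaps it — only the 51.47 mm² overlap (of its 259.81 mm²) is removed, clipping the outline; the r=3.5 sphere at (14, 7.5) misses the remaining region (no effect) — 1 connected region; the r=7.5 cylinder at (11.5, -0.5) gives a regular 6-gon of circumradius 7.5 (constant along its height); Subtracting the remaining from the first: starting from the result so far, the r=7.5 cylinder at (11.5, -0.5) partially overlaps it — only the 3.42 mm² overlap (of its 146.14 mm²) is removed, clipping the outline — 1 connected region. Overall, the cross-section is a single solid region. The nearest boundary edge runs (0.00, 25.00)→(10.50, 25.00); distance from the point to it = 2.70 mm. The point is inside the cross-section and 2.70 mm from the nearest boundary — more than the 0.5 mm shell width (2 × 0.25), so it's in the infill interior.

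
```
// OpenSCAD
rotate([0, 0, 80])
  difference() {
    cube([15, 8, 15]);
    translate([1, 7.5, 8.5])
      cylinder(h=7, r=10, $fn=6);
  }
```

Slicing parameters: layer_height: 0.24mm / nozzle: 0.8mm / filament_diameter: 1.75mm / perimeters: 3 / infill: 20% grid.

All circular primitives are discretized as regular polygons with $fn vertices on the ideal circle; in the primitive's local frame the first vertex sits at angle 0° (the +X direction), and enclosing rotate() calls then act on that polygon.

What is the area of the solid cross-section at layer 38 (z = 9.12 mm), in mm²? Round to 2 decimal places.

At z = 9.12 mm: the 15×8 cube contributes its full rectangle (area 120.00 mm²); the r=10 cylinder at (1, 7.5) gives a regular 6-gon of circumradius 10 (constant along its height) (area = (6/2)·10.000²·sin(360°/6) = 259.81 mm²); Subtracting the remaining from the first: starting from the 15×8 cube (120.00 mm²), the r=10 cylinder at (1, 7.5) partially overlaps it — only the 71.69 mm² overlap (of its 259.81 mm²) is removed, clipping the outline — area = 48.31 mm²; (whole slice rotated 80° about Z — lengths, areas and connectivity unchanged). Overall, the cross-section is a single solid region. Net area = 48.31 mm².

48.31 mm²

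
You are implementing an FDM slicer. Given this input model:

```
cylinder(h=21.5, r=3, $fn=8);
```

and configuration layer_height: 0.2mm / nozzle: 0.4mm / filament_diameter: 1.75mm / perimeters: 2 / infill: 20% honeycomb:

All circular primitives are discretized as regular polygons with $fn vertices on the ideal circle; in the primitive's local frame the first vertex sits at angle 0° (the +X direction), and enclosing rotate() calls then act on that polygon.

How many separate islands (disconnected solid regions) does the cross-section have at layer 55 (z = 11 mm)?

At z = 11 mm: the cylinder: section is a regular 8-gon, circumradius r=3. Overall, the cross-section is a single solid region. Island count = 1.

1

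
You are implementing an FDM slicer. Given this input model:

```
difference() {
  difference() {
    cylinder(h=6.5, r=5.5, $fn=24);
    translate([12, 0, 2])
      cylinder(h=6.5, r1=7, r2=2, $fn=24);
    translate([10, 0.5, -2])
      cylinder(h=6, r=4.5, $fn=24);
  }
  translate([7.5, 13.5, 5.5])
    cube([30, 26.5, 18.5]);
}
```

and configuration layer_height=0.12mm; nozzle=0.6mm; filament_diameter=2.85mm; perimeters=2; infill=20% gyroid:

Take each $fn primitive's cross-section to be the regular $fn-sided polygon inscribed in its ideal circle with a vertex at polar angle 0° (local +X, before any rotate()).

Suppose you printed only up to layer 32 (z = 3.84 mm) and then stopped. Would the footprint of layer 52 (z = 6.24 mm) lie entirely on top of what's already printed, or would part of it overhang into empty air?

entirely on top

Compare the two slices. At z = 3.84: the r=5.5 cylinder contributes a regular 24-gon of circumradius 5.5 (area = (24/2)·5.500²·sin(360°/24) = 93.95 mm²); the cone at (12, 0): at t=0.283 of its height the radius interpolates to r₁+(r₂−r₁)t = 5.585, giving a regular 24-gon of that circumradius (area = (24/2)·5.585²·sin(360°/24) = 96.86 mm²); the cylinder at (10, 0.5): section is a regular 24-gon, circumradius r=4.5 (area = (24/2)·4.500²·sin(360°/24) = 62.89 mm²); Subtracting the remaining from the first: starting from the r=5.5 cylinder (93.95 mm²), the cone at (12, 0) misses the remaining region (no effect); the r=4.5 cylinder at (10, 0.5) misses the remaining region (no effect) — area = 93.95 mm²; the cube at (7.5, 13.5) is not intersected at this z (z outside [5.5, 24]); Subtracting the remaining from the first: none of the subtracted shapes is present at this height, so that combined region is unchanged — area = 93.95 mm². At z = 6.24: the r=5.5 cylinder contributes a regular 24-gon of circumradius 5.5 (area = (24/2)·5.500²·sin(360°/24) = 93.95 mm²); the cone at (12, 0) contributes a regular 24-gon of circumradius 3.738 (interpolated between r1=7 and r2=2 at t=0.652) (area = (24/2)·3.738²·sin(360°/24) = 43.41 mm²); the cylinder at (10, 0.5) does not reach this height (z outside [-2, 4]); Subtracting the remaining from the first: starting from the r=5.5 cylinder (93.95 mm²), the cone at (12, 0) misses the remaining region (no effect) — area = 93.95 mm²; the 30×26.5 cube at (7.5, 13.5) contributes its full rectangle (area 795.00 mm²); After the difference (first − rest): starting from that combined region (93.95 mm²), the 30×26.5 cube at (7.5, 13.5) misses the remaining region (no effect) — area = 93.95 mm². Checking containment: the cross-section at z = 6.24 is a subset of the cross-section at z = 3.84.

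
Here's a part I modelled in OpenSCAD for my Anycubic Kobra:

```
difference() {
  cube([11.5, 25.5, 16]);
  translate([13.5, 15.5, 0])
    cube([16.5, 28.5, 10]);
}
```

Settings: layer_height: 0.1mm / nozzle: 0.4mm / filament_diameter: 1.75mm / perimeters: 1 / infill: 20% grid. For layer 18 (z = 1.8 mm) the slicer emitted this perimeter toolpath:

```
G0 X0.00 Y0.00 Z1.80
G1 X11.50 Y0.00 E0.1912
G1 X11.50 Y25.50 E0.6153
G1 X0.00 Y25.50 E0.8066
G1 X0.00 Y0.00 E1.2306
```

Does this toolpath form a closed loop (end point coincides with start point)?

Start point (G0): (0.00, 0.00). End point (last G1): the path returns to the start — closed.

yes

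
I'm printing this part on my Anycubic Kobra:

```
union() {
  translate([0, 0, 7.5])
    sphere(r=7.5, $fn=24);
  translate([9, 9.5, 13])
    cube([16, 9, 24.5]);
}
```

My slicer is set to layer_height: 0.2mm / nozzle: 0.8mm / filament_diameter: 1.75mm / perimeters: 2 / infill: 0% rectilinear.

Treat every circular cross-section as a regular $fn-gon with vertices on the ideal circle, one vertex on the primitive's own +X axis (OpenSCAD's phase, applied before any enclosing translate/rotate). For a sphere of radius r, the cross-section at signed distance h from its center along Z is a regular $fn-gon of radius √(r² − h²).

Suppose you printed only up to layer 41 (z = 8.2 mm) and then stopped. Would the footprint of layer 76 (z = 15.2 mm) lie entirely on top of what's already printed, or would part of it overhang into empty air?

Compare the two slices. At z = 8.2: the r=7.5 sphere slices to a regular 24-gon of circumradius 7.467 (√(r²−h²) with h=0.7 from center) (area = (24/2)·7.467²·sin(360°/24) = 173.18 mm²); the cube at (9, 9.5) is absent (z outside [13, 37.5]); Combining (union): only the r=7.5 sphere is present, so the union is just that shape — area = 173.18 mm². At z = 15.2: the sphere is absent (|z−center|=7.700 > r=7.5); the 16×9 cube at (9, 9.5) contributes its full rectangle (area 144.00 mm²); Taking the union: only the 16×9 cube at (9, 9.5) is present, so the union is just that shape — area = 144.00 mm². Checking containment: at z = 15.2 the cross-section extends beyond the z = 8.2 cross-section by about 144.00 mm².

part overhangs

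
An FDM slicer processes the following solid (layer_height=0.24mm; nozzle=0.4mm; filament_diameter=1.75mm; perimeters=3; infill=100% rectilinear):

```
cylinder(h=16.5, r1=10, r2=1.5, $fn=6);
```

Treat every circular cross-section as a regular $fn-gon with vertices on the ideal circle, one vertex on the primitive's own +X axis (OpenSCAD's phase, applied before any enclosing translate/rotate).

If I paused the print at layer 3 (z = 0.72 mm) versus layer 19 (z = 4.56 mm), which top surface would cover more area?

Layer 3 (z = 0.72): the cone (r1=10→r2=1.5) has section circumradius 9.629 here — a regular 6-gon (area = (6/2)·9.629²·sin(360°/6) = 240.89 mm²). So its area = 240.89 mm². Layer 19 (z = 4.56): the cone (r1=10→r2=1.5) has section circumradius 7.651 here — a regular 6-gon (area = (6/2)·7.651²·sin(360°/6) = 152.08 mm²). So its area = 152.08 mm². Layer 3 is larger (240.89 vs 152.08 mm²).

layer 3 (z = 0.72 mm)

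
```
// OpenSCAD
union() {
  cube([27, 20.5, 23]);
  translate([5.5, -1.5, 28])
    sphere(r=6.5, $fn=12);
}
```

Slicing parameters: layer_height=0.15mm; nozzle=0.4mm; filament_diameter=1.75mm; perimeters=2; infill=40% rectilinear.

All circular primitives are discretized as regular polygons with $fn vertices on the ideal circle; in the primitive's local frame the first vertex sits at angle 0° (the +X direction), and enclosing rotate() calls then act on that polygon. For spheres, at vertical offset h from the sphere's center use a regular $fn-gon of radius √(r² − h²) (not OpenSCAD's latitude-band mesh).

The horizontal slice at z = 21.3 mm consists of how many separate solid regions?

At z = 21.3 mm: the cube is present — its section is the full 27×20.5 rectangle; the sphere at (5.5, -1.5) does not reach this height (|z−center|=6.700 > r=6.5); Taking the union: only the 27×20.5 cube is present, so the union is just that shape — 1 connected region. The result has 1 disconnected region.

1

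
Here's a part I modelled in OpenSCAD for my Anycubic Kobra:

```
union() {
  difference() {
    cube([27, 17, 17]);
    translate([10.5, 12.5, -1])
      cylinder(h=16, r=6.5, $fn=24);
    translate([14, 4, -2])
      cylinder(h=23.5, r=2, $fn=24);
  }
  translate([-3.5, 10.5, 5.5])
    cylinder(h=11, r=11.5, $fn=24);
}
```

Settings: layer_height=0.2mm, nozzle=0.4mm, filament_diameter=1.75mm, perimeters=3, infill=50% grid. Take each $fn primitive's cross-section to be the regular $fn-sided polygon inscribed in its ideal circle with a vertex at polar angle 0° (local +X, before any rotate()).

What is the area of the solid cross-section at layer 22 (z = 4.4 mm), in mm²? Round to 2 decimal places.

327.93 mm²

At z = 4.4 mm: the cube (footprint 27×17) is included at this height (area 459.00 mm²); the r=6.5 cylinder at (10.5, 12.5) gives a regular 24-gon of circumradius 6.5 (constant along its height) (area = (24/2)·6.500²·sin(360°/24) = 131.22 mm²); the cylinder at (14, 4): section is a regular 24-gon, circumradius r=2 (area = (24/2)·2.000²·sin(360°/24) = 12.42 mm²); Taking the first minus the rest: starting from the 27×17 cube (459.00 mm²), the r=6.5 cylinder at (10.5, 12.5) partially overlaps it — only the 118.65 mm² overlap (of its 131.22 mm²) is removed, clipping the outline; the r=2 cylinder at (14, 4) lies wholly inside it (removes its full 12.42 mm² and its 12.53 mm outline becomes a hole wall) — area = 327.93 mm²; the cylinder at (-3.5, 10.5) is not intersected at this z (z outside [5.5, 16.5]); Taking the union: only the result so far is present, so the union is just that shape — area = 327.93 mm². Overall, the cross-section is one region with 1 hole. Net area = 327.93 mm².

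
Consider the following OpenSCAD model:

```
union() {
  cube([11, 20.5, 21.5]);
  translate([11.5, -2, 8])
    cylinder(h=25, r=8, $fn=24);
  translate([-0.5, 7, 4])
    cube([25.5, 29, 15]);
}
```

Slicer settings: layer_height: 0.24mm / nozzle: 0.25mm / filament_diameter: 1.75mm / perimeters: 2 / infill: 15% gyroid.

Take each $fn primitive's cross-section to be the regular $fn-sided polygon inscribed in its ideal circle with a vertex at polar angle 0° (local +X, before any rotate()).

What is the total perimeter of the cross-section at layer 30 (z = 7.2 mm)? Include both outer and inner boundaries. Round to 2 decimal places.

At z = 7.2 mm: the cube is present — its section is the full 11×20.5 rectangle (perimeter 63.00 mm); the cylinder at (11.5, -2) is absent (z outside [8, 33]); the cube at (-0.5, 7) is present — its section is the full 25.5×29 rectangle (perimeter 109.00 mm); Merging all regions: the regions partially overlap (shared area 148.50 mm²), so the edge portions inside another operand are dropped and the merged outline is re-measured after clipping — boundary = 123.00 mm. Overall, the cross-section is a single solid region. Total boundary length (outer) = 123.00 mm.

123.00 mm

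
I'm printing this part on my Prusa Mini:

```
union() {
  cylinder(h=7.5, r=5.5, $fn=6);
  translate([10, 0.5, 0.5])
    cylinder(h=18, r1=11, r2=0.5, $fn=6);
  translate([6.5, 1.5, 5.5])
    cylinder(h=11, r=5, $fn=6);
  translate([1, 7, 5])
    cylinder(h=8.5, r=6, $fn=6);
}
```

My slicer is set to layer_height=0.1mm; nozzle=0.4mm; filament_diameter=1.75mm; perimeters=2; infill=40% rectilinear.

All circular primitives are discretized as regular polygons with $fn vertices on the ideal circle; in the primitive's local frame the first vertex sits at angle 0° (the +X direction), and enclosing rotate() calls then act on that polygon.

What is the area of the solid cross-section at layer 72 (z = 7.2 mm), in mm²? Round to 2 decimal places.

At z = 7.2 mm: the r=5.5 cylinder contributes a regular 6-gon of circumradius 5.5 (area = (6/2)·5.500²·sin(360°/6) = 78.59 mm²); the cone at (10, 0.5) contributes a regular 6-gon of circumradius 7.092 (interpolated between r1=11 and r2=0.5 at t=0.372) (area = (6/2)·7.092²·sin(360°/6) = 130.66 mm²); the r=5 cylinder at (6.5, 1.5) gives a regular 6-gon of circumradius 5 (constant along its height) (area = (6/2)·5.000²·sin(360°/6) = 64.95 mm²); the r=6 cylinder at (1, 7) gives a regular 6-gon of circumradius 6 (constant along its height) (area = (6/2)·6.000²·sin(360°/6) = 93.53 mm²); Taking the union: the regions partially overlap — summed areas 367.74 mm² minus the doubly-counted overlap 90.38 mm² gives 277.36 mm² — area = 277.36 mm². Overall, the cross-section is a single solid region. Net area = 277.36 mm².

277.36 mm²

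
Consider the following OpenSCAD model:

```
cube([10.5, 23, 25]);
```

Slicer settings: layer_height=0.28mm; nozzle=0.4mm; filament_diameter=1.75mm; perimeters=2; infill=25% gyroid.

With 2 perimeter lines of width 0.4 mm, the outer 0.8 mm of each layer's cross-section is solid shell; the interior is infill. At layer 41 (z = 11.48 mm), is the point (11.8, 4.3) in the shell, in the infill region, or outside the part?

At z = 11.48 mm: the cube (footprint 10.5×23) is included at this height. Overall, the cross-section is a single solid region. The nearest boundary edge runs (10.50, 0.00)→(10.50, 23.00); distance from the point to it = 1.30 mm. The point is not inside any of the regions above, so it lies outside the cross-section (1.30 mm from the nearest boundary).

outside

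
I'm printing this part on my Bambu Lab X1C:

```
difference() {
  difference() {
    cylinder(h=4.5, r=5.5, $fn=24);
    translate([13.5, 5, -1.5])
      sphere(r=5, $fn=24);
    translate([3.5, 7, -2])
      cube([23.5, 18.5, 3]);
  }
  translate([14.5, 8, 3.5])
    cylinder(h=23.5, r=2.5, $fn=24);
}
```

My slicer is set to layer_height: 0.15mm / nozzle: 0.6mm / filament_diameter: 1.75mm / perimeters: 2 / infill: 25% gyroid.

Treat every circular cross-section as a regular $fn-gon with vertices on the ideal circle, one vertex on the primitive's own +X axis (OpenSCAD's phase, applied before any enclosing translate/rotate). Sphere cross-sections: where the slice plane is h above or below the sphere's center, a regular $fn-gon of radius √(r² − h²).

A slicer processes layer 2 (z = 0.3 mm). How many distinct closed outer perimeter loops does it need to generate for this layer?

At z = 0.3 mm: the cylinder: section is a regular 24-gon, circumradius r=5.5; the r=5 sphere at (13.5, 5) contributes a regular 24-gon of circumradius √(5²−1.8²) = 4.665; the cube at (3.5, 7) (footprint 23.5×18.5) is included at this height; Subtracting the remaining from the first: starting from the r=5.5 cylinder, the r=5 sphere at (13.5, 5) misses the remaining region (no effect); the 23.5×18.5 cube at (3.5, 7) misses the remaining region (no effect) — 1 connected region; the cylinder at (14.5, 8) is absent (z outside [3.5, 27]); After the difference (first − rest): none of the subtracted shapes is present at this height, so that combined region is unchanged — 1 connected region. The result has 1 disconnected region.

1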